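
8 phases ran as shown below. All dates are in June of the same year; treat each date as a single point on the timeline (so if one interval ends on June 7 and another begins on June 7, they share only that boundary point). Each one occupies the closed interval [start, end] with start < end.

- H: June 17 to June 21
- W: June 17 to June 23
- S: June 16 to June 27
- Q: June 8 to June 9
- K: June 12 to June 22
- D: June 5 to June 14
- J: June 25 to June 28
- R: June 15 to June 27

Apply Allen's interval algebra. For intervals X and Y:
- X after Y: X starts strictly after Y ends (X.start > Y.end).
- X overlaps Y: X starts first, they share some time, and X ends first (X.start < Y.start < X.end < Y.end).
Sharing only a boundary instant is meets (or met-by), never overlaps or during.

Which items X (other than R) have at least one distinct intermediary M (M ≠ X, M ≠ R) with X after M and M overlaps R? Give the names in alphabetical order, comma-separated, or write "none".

Target R = [June 15, June 27].
Intermediaries M with M overlaps R: K.
Via K — items with X after K: J.
Union: J.

J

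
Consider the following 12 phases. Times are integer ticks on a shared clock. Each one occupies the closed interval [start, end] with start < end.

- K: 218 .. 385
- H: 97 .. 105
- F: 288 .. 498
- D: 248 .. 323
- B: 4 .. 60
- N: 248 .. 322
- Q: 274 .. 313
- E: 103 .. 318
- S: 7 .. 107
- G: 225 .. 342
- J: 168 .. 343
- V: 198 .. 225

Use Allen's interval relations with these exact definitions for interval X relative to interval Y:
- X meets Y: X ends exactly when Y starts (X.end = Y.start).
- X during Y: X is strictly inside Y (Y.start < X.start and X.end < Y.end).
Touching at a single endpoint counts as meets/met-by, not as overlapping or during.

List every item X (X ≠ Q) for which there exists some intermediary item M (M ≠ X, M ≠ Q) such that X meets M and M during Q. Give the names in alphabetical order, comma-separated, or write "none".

none

Target Q = [274, 313].
Intermediaries M with M during Q: none.
Union: none.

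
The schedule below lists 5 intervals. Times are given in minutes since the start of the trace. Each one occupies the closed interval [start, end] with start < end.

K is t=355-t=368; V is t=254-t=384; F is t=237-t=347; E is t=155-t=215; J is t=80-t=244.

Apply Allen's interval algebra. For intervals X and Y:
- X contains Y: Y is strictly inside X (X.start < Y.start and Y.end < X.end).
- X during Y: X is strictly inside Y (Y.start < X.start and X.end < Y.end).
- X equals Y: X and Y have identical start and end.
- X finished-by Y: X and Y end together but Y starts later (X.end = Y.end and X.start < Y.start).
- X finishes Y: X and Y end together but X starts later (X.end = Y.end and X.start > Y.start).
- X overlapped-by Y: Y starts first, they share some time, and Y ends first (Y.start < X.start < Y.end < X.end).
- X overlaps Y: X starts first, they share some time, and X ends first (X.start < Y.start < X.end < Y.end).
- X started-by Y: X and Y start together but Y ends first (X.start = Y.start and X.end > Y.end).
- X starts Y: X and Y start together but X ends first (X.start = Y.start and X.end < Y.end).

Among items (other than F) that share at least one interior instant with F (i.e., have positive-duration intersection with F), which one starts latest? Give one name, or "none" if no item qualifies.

Target F = [t=237, t=347].
E [t=155, t=215] → before → excluded.
J [t=80, t=244] → overlaps → candidate.
K [t=355, t=368] → after → excluded.
V [t=254, t=384] → overlapped-by → candidate.
Among candidates, latest start is t=254 → V.

V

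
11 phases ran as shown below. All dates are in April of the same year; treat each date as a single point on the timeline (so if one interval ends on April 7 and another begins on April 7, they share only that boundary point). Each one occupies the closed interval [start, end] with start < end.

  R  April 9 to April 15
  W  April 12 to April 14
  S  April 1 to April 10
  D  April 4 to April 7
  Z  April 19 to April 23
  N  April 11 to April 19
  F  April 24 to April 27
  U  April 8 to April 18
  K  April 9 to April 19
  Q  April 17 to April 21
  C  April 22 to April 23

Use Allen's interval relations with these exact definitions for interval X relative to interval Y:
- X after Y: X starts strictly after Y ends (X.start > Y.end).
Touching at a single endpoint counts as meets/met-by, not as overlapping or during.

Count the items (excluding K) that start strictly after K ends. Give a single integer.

Target K = [April 9, April 19].
C [April 22, April 23] → after → counts.
D [April 4, April 7] → before → no.
F [April 24, April 27] → after → counts.
N [April 11, April 19] → finishes → no.
Q [April 17, April 21] → overlapped-by → no.
R [April 9, April 15] → starts → no.
S [April 1, April 10] → overlaps → no.
U [April 8, April 18] → overlaps → no.
W [April 12, April 14] → during → no.
Z [April 19, April 23] → met-by → no.
Total: 2.

2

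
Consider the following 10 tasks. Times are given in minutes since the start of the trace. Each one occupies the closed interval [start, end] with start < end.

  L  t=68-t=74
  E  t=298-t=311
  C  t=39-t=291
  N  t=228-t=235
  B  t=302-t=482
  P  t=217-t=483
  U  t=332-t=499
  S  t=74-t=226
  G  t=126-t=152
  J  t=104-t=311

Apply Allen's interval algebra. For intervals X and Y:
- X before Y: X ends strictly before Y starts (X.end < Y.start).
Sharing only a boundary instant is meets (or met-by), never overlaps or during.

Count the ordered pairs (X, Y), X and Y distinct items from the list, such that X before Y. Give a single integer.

Checking all 90 ordered pairs for relation 'before'; matching pairs in alphabetical order:
(C, B): C before B ✓
(C, E): C before E ✓
(C, U): C before U ✓
(E, U): E before U ✓
(G, B): G before B ✓
(G, E): G before E ✓
(G, N): G before N ✓
(G, P): G before P ✓
(G, U): G before U ✓
(J, U): J before U ✓
(L, B): L before B ✓
(L, E): L before E ✓
(L, G): L before G ✓
(L, J): L before J ✓
(L, N): L before N ✓
(L, P): L before P ✓
(L, U): L before U ✓
(N, B): N before B ✓
(N, E): N before E ✓
(N, U): N before U ✓
(S, B): S before B ✓
(S, E): S before E ✓
(S, N): S before N ✓
(S, U): S before U ✓
Count: 24.

24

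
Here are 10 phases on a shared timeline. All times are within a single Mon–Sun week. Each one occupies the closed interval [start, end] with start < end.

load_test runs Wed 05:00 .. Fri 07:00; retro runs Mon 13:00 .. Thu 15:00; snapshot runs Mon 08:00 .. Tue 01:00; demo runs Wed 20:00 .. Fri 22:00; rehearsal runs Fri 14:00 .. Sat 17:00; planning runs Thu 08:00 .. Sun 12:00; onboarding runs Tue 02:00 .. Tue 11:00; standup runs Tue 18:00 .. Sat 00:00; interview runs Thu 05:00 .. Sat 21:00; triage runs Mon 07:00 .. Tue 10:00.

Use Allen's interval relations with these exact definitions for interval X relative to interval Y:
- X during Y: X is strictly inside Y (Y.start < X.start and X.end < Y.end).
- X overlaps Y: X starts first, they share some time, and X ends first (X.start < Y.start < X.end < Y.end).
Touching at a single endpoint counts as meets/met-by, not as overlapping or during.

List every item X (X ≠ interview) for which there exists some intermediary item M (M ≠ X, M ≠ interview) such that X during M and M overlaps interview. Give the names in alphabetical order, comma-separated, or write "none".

demo, load_test, onboarding

Target interview = [Thu 05:00, Sat 21:00].
Intermediaries M with M overlaps interview: demo, load_test, retro, standup.
Via demo — items with X during demo: none.
Via load_test — items with X during load_test: none.
Via retro — items with X during retro: onboarding.
Via standup — items with X during standup: demo, load_test.
Union: demo, load_test, onboarding.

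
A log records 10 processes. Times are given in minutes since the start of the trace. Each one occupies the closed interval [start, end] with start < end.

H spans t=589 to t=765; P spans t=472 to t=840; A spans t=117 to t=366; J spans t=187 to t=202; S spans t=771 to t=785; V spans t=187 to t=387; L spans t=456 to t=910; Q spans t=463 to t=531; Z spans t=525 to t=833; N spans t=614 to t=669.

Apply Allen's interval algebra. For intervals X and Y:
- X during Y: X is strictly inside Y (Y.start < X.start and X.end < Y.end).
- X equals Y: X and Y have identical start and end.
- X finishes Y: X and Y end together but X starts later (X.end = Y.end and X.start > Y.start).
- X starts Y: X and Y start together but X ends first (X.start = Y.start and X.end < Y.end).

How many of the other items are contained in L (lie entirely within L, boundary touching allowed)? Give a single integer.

6

Target L = [t=456, t=910].
A [t=117, t=366] → before → no.
H [t=589, t=765] → during → counts.
J [t=187, t=202] → before → no.
N [t=614, t=669] → during → counts.
P [t=472, t=840] → during → counts.
Q [t=463, t=531] → during → counts.
S [t=771, t=785] → during → counts.
V [t=187, t=387] → before → no.
Z [t=525, t=833] → during → counts.
Total: 6.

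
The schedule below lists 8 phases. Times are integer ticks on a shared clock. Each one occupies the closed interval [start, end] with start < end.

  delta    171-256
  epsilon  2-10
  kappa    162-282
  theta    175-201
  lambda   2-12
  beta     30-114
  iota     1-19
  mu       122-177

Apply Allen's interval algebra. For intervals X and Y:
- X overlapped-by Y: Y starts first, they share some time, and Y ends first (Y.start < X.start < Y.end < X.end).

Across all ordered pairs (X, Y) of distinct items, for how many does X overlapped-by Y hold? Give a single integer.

Checking all 56 ordered pairs for relation 'overlapped-by'; matching pairs in alphabetical order:
(delta, mu): delta overlapped-by mu ✓
(kappa, mu): kappa overlapped-by mu ✓
(theta, mu): theta overlapped-by mu ✓
Count: 3.

3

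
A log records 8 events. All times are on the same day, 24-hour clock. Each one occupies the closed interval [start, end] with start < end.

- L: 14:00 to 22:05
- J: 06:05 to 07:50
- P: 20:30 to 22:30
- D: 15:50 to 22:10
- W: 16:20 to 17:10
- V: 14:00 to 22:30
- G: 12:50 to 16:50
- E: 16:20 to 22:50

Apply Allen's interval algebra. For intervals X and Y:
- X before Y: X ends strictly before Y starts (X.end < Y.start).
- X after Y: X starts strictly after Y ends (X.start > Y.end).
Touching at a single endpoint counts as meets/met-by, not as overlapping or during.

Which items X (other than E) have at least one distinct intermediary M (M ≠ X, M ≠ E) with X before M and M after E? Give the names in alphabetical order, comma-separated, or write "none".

none

Target E = [16:20, 22:50].
Intermediaries M with M after E: none.
Union: none.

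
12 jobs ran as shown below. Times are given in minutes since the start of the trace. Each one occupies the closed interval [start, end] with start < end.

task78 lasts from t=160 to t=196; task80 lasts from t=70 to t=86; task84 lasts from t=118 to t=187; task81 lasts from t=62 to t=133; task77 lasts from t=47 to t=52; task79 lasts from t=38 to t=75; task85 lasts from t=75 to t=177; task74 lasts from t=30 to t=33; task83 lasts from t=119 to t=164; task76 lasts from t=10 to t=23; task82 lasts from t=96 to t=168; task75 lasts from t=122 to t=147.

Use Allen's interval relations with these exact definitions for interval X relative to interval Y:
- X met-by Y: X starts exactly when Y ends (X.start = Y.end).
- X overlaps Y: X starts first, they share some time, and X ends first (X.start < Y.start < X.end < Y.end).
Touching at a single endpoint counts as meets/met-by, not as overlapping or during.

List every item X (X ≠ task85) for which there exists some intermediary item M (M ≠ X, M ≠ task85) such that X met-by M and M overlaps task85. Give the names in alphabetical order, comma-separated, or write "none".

Target task85 = [t=75, t=177].
Intermediaries M with M overlaps task85: task80, task81.
Via task80 — items with X met-by task80: none.
Via task81 — items with X met-by task81: none.
Union: none.

none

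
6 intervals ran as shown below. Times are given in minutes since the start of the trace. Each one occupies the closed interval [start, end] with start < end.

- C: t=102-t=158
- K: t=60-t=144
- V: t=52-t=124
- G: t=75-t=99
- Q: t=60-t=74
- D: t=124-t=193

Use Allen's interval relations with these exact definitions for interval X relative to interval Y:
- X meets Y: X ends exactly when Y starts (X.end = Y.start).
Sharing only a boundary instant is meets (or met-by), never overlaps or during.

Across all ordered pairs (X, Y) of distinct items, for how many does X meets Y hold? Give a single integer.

Checking all 30 ordered pairs for relation 'meets'; matching pairs in alphabetical order:
(V, D): V meets D ✓
Count: 1.

1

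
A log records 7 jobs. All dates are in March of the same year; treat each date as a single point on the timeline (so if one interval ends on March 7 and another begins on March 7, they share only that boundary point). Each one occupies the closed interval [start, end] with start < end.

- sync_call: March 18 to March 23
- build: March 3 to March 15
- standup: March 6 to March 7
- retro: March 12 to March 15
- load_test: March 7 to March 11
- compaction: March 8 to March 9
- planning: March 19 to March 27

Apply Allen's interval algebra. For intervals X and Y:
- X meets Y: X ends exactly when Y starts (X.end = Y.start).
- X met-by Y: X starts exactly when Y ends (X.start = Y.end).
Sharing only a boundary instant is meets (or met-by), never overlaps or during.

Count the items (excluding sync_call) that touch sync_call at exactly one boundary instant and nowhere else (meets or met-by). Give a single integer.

0

Target sync_call = [March 18, March 23].
build [March 3, March 15] → before → no.
compaction [March 8, March 9] → before → no.
load_test [March 7, March 11] → before → no.
planning [March 19, March 27] → overlapped-by → no.
retro [March 12, March 15] → before → no.
standup [March 6, March 7] → before → no.
Total: 0.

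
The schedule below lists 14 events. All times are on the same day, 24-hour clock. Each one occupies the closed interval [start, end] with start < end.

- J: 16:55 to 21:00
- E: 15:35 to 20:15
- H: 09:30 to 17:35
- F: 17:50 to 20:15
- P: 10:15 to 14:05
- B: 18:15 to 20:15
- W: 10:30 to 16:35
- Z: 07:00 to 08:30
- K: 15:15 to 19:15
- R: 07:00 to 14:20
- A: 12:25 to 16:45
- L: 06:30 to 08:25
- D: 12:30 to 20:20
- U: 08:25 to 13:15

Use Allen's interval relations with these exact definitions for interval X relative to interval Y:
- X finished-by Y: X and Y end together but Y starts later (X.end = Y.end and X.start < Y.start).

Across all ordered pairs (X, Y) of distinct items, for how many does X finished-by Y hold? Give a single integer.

Checking all 182 ordered pairs for relation 'finished-by'; matching pairs in alphabetical order:
(E, B): E finished-by B ✓
(E, F): E finished-by F ✓
(F, B): F finished-by B ✓
Count: 3.

3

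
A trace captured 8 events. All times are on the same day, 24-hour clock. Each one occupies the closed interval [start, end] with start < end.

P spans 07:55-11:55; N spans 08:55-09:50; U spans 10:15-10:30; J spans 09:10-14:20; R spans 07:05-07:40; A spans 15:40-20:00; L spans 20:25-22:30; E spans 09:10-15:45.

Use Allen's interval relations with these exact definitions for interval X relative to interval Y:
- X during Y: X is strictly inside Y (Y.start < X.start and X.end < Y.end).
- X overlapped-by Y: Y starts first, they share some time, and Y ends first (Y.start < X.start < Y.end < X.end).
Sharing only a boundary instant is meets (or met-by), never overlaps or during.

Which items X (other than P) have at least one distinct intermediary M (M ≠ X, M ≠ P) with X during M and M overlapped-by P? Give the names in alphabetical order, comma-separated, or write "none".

Target P = [07:55, 11:55].
Intermediaries M with M overlapped-by P: E, J.
Via E — items with X during E: U.
Via J — items with X during J: U.
Union: U.

U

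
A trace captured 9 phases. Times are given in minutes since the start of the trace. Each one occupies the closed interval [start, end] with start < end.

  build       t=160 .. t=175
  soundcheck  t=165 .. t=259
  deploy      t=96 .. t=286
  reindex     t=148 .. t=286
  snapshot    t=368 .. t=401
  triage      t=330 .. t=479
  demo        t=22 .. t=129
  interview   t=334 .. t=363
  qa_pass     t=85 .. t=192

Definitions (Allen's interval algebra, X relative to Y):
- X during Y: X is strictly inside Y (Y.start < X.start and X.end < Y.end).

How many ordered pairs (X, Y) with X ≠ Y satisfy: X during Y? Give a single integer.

Checking all 72 ordered pairs for relation 'during'; matching pairs in alphabetical order:
(build, deploy): build during deploy ✓
(build, qa_pass): build during qa_pass ✓
(build, reindex): build during reindex ✓
(interview, triage): interview during triage ✓
(snapshot, triage): snapshot during triage ✓
(soundcheck, deploy): soundcheck during deploy ✓
(soundcheck, reindex): soundcheck during reindex ✓
Count: 7.

7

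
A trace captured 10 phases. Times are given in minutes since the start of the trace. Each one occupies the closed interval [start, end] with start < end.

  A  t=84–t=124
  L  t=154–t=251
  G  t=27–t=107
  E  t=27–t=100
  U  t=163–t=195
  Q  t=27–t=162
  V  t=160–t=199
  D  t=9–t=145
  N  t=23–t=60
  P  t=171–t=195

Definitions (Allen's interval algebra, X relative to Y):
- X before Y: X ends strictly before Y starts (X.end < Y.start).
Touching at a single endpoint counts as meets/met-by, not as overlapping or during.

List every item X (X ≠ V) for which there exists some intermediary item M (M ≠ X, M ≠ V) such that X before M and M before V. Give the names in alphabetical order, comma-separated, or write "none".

Target V = [t=160, t=199].
Intermediaries M with M before V: A, D, E, G, N.
Via A — items with X before A: N.
Via D — items with X before D: none.
Via E — items with X before E: none.
Via G — items with X before G: none.
Via N — items with X before N: none.
Union: N.

N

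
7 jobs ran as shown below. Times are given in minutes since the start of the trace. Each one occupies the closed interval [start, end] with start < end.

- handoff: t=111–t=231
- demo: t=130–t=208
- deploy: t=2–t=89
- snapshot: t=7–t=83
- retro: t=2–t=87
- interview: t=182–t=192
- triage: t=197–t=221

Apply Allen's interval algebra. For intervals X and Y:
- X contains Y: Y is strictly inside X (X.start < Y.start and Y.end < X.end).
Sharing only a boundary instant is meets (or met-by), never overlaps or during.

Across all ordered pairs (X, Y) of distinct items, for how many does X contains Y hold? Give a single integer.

6

Checking all 42 ordered pairs for relation 'contains'; matching pairs in alphabetical order:
(demo, interview): demo contains interview ✓
(deploy, snapshot): deploy contains snapshot ✓
(handoff, demo): handoff contains demo ✓
(handoff, interview): handoff contains interview ✓
(handoff, triage): handoff contains triage ✓
(retro, snapshot): retro contains snapshot ✓
Count: 6.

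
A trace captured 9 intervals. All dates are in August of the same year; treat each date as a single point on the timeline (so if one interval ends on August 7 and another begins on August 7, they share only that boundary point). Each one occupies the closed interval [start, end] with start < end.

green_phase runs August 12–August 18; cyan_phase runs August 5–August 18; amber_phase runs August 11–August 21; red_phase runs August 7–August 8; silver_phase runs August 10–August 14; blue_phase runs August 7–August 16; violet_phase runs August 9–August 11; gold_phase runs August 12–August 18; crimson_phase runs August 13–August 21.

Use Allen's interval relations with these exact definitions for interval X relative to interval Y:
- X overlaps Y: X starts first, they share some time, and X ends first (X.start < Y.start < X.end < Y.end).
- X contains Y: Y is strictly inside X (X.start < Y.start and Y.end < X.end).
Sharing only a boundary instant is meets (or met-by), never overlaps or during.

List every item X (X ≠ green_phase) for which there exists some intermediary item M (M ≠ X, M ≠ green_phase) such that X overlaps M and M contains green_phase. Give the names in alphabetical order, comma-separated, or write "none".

blue_phase, cyan_phase, silver_phase

Target green_phase = [August 12, August 18].
Intermediaries M with M contains green_phase: amber_phase.
Via amber_phase — items with X overlaps amber_phase: blue_phase, cyan_phase, silver_phase.
Union: blue_phase, cyan_phase, silver_phase.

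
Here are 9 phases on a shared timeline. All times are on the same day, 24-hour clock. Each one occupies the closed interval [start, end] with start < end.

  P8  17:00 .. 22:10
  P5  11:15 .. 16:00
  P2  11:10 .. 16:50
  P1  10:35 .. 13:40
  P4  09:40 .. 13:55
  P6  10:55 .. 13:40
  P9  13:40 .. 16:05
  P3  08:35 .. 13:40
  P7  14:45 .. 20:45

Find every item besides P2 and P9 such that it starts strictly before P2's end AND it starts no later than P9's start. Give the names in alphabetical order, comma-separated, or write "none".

Conditions: its start is strictly before P2's end (X.start < 16:50) AND its start is no later than P9's start (X.start <= 13:40).
P1: start 10:35 < 16:50? ✓; start 10:35 <= 13:40? ✓ → yes.
P3: start 08:35 < 16:50? ✓; start 08:35 <= 13:40? ✓ → yes.
P4: start 09:40 < 16:50? ✓; start 09:40 <= 13:40? ✓ → yes.
P5: start 11:15 < 16:50? ✓; start 11:15 <= 13:40? ✓ → yes.
P6: start 10:55 < 16:50? ✓; start 10:55 <= 13:40? ✓ → yes.
P7: start 14:45 < 16:50? ✓; start 14:45 <= 13:40? ✗ → no.
P8: start 17:00 < 16:50? ✗; start 17:00 <= 13:40? ✗ → no.
Result: P1, P3, P4, P5, P6.

P1, P3, P4, P5, P6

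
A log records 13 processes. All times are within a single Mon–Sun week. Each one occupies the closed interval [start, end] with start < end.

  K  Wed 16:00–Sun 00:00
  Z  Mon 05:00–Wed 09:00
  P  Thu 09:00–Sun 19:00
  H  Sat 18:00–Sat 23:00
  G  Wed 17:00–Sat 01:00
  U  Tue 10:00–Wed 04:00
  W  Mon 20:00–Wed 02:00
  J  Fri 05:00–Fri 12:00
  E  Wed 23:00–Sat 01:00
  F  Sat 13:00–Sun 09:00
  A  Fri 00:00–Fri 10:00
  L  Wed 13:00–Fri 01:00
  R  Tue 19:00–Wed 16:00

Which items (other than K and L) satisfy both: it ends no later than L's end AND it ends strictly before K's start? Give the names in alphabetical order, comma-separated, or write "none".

Conditions: its end is no later than L's end (X.end <= Fri 01:00) AND its end is strictly before K's start (X.end < Wed 16:00).
A: end Fri 10:00 <= Fri 01:00? ✗; end Fri 10:00 < Wed 16:00? ✗ → no.
E: end Sat 01:00 <= Fri 01:00? ✗; end Sat 01:00 < Wed 16:00? ✗ → no.
F: end Sun 09:00 <= Fri 01:00? ✗; end Sun 09:00 < Wed 16:00? ✗ → no.
G: end Sat 01:00 <= Fri 01:00? ✗; end Sat 01:00 < Wed 16:00? ✗ → no.
H: end Sat 23:00 <= Fri 01:00? ✗; end Sat 23:00 < Wed 16:00? ✗ → no.
J: end Fri 12:00 <= Fri 01:00? ✗; end Fri 12:00 < Wed 16:00? ✗ → no.
P: end Sun 19:00 <= Fri 01:00? ✗; end Sun 19:00 < Wed 16:00? ✗ → no.
R: end Wed 16:00 <= Fri 01:00? ✓; end Wed 16:00 < Wed 16:00? ✗ → no.
U: end Wed 04:00 <= Fri 01:00? ✓; end Wed 04:00 < Wed 16:00? ✓ → yes.
W: end Wed 02:00 <= Fri 01:00? ✓; end Wed 02:00 < Wed 16:00? ✓ → yes.
Z: end Wed 09:00 <= Fri 01:00? ✓; end Wed 09:00 < Wed 16:00? ✓ → yes.
Result: U, W, Z.

U, W, Z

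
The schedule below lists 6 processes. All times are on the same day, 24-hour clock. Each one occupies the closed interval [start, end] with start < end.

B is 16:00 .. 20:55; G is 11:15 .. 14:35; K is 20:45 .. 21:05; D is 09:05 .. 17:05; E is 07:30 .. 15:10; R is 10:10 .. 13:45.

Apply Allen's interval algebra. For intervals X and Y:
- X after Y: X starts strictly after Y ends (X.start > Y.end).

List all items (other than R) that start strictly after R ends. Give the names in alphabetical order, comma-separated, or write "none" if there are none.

Target R = [10:10, 13:45].
B [16:00, 20:55] → after → yes.
D [09:05, 17:05] → contains → no.
E [07:30, 15:10] → contains → no.
G [11:15, 14:35] → overlapped-by → no.
K [20:45, 21:05] → after → yes.
Result: B, K.

B, K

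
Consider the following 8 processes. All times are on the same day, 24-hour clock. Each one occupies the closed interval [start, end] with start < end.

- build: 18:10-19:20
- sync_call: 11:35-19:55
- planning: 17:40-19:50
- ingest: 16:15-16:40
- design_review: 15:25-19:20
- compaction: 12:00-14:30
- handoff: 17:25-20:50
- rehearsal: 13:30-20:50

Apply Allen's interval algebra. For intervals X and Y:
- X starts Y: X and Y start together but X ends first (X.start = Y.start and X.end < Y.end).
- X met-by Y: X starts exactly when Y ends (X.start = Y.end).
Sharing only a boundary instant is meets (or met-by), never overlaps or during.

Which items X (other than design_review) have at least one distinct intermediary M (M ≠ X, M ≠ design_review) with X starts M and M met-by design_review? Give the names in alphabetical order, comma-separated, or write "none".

Target design_review = [15:25, 19:20].
Intermediaries M with M met-by design_review: none.
Union: none.

none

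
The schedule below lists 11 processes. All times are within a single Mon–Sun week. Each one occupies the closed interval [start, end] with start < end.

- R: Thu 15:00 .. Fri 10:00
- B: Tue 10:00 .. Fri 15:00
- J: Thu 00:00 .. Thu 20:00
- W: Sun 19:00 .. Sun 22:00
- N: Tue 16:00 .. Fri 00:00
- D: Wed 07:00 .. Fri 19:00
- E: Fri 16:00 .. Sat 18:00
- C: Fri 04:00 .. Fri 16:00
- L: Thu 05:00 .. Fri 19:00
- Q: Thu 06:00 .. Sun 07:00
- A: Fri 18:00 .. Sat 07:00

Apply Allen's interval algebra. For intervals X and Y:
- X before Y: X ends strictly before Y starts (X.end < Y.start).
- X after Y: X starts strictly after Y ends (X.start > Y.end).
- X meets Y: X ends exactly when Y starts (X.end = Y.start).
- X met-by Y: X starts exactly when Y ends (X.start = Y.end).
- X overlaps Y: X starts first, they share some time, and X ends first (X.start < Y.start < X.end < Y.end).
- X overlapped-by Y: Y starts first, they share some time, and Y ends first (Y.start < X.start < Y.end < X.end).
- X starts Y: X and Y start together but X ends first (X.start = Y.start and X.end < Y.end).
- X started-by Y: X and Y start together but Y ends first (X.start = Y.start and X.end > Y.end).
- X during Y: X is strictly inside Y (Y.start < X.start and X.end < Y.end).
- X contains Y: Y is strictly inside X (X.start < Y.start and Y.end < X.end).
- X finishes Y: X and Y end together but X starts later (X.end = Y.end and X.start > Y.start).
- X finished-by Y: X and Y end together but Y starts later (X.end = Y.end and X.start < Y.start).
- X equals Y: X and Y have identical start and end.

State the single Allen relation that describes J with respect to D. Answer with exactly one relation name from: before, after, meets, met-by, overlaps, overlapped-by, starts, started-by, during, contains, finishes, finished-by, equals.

J = [Thu 00:00, Thu 20:00]; D = [Wed 07:00, Fri 19:00].
Compare endpoints: J.start > D.start, J.start < D.end, J.end > D.start, J.end < D.end.
That pattern is 'during'.

during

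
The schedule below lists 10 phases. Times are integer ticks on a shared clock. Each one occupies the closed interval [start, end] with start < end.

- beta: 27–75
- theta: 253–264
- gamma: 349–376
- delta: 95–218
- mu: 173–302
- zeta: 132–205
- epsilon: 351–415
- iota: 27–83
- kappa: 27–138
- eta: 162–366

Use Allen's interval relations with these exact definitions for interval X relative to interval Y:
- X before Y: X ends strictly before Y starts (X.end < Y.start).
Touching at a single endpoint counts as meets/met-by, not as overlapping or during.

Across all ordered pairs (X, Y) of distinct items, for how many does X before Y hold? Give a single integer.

Checking all 90 ordered pairs for relation 'before'; matching pairs in alphabetical order:
(beta, delta): beta before delta ✓
(beta, epsilon): beta before epsilon ✓
(beta, eta): beta before eta ✓
(beta, gamma): beta before gamma ✓
(beta, mu): beta before mu ✓
(beta, theta): beta before theta ✓
(beta, zeta): beta before zeta ✓
(delta, epsilon): delta before epsilon ✓
(delta, gamma): delta before gamma ✓
(delta, theta): delta before theta ✓
(iota, delta): iota before delta ✓
(iota, epsilon): iota before epsilon ✓
(iota, eta): iota before eta ✓
(iota, gamma): iota before gamma ✓
(iota, mu): iota before mu ✓
(iota, theta): iota before theta ✓
(iota, zeta): iota before zeta ✓
(kappa, epsilon): kappa before epsilon ✓
(kappa, eta): kappa before eta ✓
(kappa, gamma): kappa before gamma ✓
(kappa, mu): kappa before mu ✓
(kappa, theta): kappa before theta ✓
(mu, epsilon): mu before epsilon ✓
(mu, gamma): mu before gamma ✓
... plus 5 further pairs not listed.
Count: 29.

29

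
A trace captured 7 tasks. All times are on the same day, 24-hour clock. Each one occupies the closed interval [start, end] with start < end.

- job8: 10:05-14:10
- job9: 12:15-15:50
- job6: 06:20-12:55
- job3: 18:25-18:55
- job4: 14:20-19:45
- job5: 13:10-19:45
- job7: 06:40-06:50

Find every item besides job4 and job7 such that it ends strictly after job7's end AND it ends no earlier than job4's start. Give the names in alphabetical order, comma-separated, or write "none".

Conditions: its end is strictly after job7's end (X.end > 06:50) AND its end is no earlier than job4's start (X.end >= 14:20).
job3: end 18:55 > 06:50? ✓; end 18:55 >= 14:20? ✓ → yes.
job5: end 19:45 > 06:50? ✓; end 19:45 >= 14:20? ✓ → yes.
job6: end 12:55 > 06:50? ✓; end 12:55 >= 14:20? ✗ → no.
job8: end 14:10 > 06:50? ✓; end 14:10 >= 14:20? ✗ → no.
job9: end 15:50 > 06:50? ✓; end 15:50 >= 14:20? ✓ → yes.
Result: job3, job5, job9.

job3, job5, job9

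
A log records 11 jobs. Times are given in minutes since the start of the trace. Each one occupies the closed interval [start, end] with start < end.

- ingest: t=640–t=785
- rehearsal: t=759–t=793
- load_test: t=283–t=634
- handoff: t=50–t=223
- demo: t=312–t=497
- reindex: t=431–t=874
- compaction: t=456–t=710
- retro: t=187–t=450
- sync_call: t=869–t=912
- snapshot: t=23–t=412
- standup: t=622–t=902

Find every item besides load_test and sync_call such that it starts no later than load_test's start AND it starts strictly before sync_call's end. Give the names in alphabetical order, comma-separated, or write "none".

handoff, retro, snapshot

Conditions: its start is no later than load_test's start (X.start <= t=283) AND its start is strictly before sync_call's end (X.start < t=912).
compaction: start t=456 <= t=283? ✗; start t=456 < t=912? ✓ → no.
demo: start t=312 <= t=283? ✗; start t=312 < t=912? ✓ → no.
handoff: start t=50 <= t=283? ✓; start t=50 < t=912? ✓ → yes.
ingest: start t=640 <= t=283? ✗; start t=640 < t=912? ✓ → no.
rehearsal: start t=759 <= t=283? ✗; start t=759 < t=912? ✓ → no.
reindex: start t=431 <= t=283? ✗; start t=431 < t=912? ✓ → no.
retro: start t=187 <= t=283? ✓; start t=187 < t=912? ✓ → yes.
snapshot: start t=23 <= t=283? ✓; start t=23 < t=912? ✓ → yes.
standup: start t=622 <= t=283? ✗; start t=622 < t=912? ✓ → no.
Result: handoff, retro, snapshot.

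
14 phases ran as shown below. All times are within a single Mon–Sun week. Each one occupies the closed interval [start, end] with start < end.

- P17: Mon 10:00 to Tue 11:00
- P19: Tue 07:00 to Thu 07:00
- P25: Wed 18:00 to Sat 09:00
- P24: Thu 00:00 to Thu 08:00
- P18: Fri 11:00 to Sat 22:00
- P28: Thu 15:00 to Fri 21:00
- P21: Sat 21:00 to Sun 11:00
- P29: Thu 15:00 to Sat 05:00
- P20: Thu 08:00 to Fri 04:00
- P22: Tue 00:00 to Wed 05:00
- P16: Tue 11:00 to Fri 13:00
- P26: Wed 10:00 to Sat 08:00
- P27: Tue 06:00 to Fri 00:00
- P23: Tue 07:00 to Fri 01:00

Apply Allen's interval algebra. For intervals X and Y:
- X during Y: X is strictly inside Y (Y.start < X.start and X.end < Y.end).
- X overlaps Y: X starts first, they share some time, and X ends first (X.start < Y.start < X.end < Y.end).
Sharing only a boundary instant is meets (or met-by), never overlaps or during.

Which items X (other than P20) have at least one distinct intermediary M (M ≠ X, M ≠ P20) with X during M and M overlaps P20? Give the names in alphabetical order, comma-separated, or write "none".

P19, P24

Target P20 = [Thu 08:00, Fri 04:00].
Intermediaries M with M overlaps P20: P23, P27.
Via P23 — items with X during P23: P24.
Via P27 — items with X during P27: P19, P24.
Union: P19, P24.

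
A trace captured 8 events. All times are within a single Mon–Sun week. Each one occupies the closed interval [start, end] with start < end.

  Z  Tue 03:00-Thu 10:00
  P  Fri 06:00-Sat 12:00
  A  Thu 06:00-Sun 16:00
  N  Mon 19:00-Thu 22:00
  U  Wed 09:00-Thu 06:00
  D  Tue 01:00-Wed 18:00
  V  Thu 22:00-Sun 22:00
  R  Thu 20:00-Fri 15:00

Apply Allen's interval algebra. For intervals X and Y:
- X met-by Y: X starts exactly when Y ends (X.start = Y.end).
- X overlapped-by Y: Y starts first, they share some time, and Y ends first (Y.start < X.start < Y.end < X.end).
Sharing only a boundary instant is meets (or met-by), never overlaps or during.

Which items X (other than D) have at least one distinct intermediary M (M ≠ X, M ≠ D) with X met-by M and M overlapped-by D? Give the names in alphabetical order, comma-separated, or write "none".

Target D = [Tue 01:00, Wed 18:00].
Intermediaries M with M overlapped-by D: U, Z.
Via U — items with X met-by U: A.
Via Z — items with X met-by Z: none.
Union: A.

A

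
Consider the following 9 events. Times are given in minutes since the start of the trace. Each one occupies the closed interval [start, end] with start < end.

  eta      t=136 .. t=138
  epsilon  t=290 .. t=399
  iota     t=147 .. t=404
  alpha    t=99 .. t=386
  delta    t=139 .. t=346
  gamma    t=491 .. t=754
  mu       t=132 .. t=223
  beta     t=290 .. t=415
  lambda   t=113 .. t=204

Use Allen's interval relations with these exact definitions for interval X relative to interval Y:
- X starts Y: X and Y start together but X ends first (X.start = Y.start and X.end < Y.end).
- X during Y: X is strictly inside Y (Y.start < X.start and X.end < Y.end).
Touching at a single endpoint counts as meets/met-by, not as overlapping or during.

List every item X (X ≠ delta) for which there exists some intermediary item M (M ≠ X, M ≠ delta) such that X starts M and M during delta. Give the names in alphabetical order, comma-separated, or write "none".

none

Target delta = [t=139, t=346].
Intermediaries M with M during delta: none.
Union: none.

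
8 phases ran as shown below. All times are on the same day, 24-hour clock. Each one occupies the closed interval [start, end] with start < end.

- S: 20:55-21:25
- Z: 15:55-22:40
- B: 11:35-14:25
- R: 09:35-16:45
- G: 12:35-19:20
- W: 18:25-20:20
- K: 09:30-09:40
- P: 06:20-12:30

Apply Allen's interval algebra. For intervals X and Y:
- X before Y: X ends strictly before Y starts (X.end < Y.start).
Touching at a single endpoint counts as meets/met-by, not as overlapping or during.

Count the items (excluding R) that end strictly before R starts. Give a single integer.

0

Target R = [09:35, 16:45].
B [11:35, 14:25] → during → no.
G [12:35, 19:20] → overlapped-by → no.
K [09:30, 09:40] → overlaps → no.
P [06:20, 12:30] → overlaps → no.
S [20:55, 21:25] → after → no.
W [18:25, 20:20] → after → no.
Z [15:55, 22:40] → overlapped-by → no.
Total: 0.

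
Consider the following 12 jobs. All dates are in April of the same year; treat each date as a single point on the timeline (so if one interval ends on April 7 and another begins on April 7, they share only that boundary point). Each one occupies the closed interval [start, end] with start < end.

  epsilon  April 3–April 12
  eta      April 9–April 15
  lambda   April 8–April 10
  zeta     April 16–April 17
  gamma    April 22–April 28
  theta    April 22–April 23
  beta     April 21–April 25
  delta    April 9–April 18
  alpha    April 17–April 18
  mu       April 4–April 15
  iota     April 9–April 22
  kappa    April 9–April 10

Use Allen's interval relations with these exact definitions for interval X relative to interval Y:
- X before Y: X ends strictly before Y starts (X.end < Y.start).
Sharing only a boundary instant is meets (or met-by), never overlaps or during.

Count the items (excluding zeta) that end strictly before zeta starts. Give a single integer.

Target zeta = [April 16, April 17].
alpha [April 17, April 18] → met-by → no.
beta [April 21, April 25] → after → no.
delta [April 9, April 18] → contains → no.
epsilon [April 3, April 12] → before → counts.
eta [April 9, April 15] → before → counts.
gamma [April 22, April 28] → after → no.
iota [April 9, April 22] → contains → no.
kappa [April 9, April 10] → before → counts.
lambda [April 8, April 10] → before → counts.
mu [April 4, April 15] → before → counts.
theta [April 22, April 23] → after → no.
Total: 5.

5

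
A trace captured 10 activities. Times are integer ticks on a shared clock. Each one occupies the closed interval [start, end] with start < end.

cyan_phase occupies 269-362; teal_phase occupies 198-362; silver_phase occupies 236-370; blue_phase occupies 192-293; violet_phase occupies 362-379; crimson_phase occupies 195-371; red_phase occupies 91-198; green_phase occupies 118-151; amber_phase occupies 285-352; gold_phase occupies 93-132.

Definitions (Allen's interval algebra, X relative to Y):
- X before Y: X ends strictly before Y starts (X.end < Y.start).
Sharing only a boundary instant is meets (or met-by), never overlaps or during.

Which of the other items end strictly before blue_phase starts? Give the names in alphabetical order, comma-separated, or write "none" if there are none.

gold_phase, green_phase

Target blue_phase = [192, 293].
amber_phase [285, 352] → overlapped-by → no.
crimson_phase [195, 371] → overlapped-by → no.
cyan_phase [269, 362] → overlapped-by → no.
gold_phase [93, 132] → before → yes.
green_phase [118, 151] → before → yes.
red_phase [91, 198] → overlaps → no.
silver_phase [236, 370] → overlapped-by → no.
teal_phase [198, 362] → overlapped-by → no.
violet_phase [362, 379] → after → no.
Result: gold_phase, green_phase.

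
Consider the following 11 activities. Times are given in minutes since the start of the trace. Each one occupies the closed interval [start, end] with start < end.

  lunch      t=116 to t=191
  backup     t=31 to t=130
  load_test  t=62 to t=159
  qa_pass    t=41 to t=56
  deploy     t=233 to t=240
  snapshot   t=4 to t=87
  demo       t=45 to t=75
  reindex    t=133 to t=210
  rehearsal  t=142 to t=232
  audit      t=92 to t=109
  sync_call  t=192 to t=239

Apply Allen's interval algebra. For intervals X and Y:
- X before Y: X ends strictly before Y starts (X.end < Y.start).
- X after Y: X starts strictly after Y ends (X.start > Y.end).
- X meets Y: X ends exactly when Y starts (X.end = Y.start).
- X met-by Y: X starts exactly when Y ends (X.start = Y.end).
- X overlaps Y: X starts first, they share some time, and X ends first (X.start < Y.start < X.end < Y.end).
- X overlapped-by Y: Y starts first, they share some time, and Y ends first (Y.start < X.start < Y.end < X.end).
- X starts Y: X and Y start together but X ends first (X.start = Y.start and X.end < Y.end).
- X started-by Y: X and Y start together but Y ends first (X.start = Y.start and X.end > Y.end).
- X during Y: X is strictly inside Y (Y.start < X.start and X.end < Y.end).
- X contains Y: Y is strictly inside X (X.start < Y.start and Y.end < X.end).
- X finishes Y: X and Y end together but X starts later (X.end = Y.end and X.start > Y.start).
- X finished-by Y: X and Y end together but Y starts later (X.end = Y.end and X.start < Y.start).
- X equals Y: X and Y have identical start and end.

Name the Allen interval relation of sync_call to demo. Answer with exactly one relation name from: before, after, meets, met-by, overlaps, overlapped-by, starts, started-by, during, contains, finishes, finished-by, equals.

sync_call = [t=192, t=239]; demo = [t=45, t=75].
Compare endpoints: sync_call.start > demo.start, sync_call.start > demo.end, sync_call.end > demo.start, sync_call.end > demo.end.
That pattern is 'after'.

after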